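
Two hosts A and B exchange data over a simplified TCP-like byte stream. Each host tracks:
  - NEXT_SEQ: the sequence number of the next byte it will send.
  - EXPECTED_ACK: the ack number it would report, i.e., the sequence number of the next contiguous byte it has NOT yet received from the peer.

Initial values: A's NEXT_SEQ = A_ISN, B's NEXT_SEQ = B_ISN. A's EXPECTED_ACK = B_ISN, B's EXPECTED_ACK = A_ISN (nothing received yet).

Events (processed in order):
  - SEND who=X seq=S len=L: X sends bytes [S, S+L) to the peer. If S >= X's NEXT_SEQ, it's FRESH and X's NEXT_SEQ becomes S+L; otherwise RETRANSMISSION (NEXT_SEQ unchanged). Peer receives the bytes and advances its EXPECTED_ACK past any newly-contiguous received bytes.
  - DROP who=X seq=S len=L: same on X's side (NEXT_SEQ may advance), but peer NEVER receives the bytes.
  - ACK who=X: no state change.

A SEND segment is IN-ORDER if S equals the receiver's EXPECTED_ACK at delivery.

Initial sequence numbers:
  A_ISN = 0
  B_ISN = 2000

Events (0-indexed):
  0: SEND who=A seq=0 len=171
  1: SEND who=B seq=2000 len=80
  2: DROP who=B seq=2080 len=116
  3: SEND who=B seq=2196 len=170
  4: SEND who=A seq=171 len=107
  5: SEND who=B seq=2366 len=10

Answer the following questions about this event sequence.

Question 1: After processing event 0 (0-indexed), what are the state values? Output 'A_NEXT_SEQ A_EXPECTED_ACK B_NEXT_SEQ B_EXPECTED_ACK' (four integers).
After event 0: A_seq=171 A_ack=2000 B_seq=2000 B_ack=171

171 2000 2000 171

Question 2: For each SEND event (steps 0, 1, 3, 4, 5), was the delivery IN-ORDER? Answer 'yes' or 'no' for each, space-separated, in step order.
Step 0: SEND seq=0 -> in-order
Step 1: SEND seq=2000 -> in-order
Step 3: SEND seq=2196 -> out-of-order
Step 4: SEND seq=171 -> in-order
Step 5: SEND seq=2366 -> out-of-order

Answer: yes yes no yes no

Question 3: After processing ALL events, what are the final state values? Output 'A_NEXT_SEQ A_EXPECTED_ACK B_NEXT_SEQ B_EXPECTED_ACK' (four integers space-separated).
Answer: 278 2080 2376 278

Derivation:
After event 0: A_seq=171 A_ack=2000 B_seq=2000 B_ack=171
After event 1: A_seq=171 A_ack=2080 B_seq=2080 B_ack=171
After event 2: A_seq=171 A_ack=2080 B_seq=2196 B_ack=171
After event 3: A_seq=171 A_ack=2080 B_seq=2366 B_ack=171
After event 4: A_seq=278 A_ack=2080 B_seq=2366 B_ack=278
After event 5: A_seq=278 A_ack=2080 B_seq=2376 B_ack=278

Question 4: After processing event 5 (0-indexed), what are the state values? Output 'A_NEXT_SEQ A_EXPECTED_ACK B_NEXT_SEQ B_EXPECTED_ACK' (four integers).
After event 0: A_seq=171 A_ack=2000 B_seq=2000 B_ack=171
After event 1: A_seq=171 A_ack=2080 B_seq=2080 B_ack=171
After event 2: A_seq=171 A_ack=2080 B_seq=2196 B_ack=171
After event 3: A_seq=171 A_ack=2080 B_seq=2366 B_ack=171
After event 4: A_seq=278 A_ack=2080 B_seq=2366 B_ack=278
After event 5: A_seq=278 A_ack=2080 B_seq=2376 B_ack=278

278 2080 2376 278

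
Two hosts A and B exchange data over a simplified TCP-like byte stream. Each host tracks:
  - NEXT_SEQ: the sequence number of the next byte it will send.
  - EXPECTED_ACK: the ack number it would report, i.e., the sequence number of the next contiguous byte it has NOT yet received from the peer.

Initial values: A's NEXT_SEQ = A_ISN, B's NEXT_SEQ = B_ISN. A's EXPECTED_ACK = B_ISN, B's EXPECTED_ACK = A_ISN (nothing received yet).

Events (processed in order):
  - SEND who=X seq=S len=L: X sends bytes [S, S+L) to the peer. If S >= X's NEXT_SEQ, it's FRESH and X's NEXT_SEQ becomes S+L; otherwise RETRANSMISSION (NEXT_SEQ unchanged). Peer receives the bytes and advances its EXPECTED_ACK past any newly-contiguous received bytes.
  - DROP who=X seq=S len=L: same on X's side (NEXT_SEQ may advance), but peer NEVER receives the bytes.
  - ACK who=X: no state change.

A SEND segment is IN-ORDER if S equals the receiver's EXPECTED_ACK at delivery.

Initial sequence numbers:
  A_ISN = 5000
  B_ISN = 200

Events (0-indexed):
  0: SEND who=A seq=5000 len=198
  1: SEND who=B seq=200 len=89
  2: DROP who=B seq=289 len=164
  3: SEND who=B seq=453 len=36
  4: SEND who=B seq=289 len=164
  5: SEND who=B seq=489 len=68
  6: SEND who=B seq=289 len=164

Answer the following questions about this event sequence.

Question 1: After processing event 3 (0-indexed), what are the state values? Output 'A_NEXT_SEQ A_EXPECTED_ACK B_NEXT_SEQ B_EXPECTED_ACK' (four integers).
After event 0: A_seq=5198 A_ack=200 B_seq=200 B_ack=5198
After event 1: A_seq=5198 A_ack=289 B_seq=289 B_ack=5198
After event 2: A_seq=5198 A_ack=289 B_seq=453 B_ack=5198
After event 3: A_seq=5198 A_ack=289 B_seq=489 B_ack=5198

5198 289 489 5198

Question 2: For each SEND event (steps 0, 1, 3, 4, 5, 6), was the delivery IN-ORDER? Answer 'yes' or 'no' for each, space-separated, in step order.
Answer: yes yes no yes yes no

Derivation:
Step 0: SEND seq=5000 -> in-order
Step 1: SEND seq=200 -> in-order
Step 3: SEND seq=453 -> out-of-order
Step 4: SEND seq=289 -> in-order
Step 5: SEND seq=489 -> in-order
Step 6: SEND seq=289 -> out-of-order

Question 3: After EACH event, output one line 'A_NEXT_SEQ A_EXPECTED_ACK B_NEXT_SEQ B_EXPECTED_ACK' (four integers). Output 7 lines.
5198 200 200 5198
5198 289 289 5198
5198 289 453 5198
5198 289 489 5198
5198 489 489 5198
5198 557 557 5198
5198 557 557 5198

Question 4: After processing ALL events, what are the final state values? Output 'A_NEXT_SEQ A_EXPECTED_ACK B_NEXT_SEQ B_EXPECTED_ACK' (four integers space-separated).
After event 0: A_seq=5198 A_ack=200 B_seq=200 B_ack=5198
After event 1: A_seq=5198 A_ack=289 B_seq=289 B_ack=5198
After event 2: A_seq=5198 A_ack=289 B_seq=453 B_ack=5198
After event 3: A_seq=5198 A_ack=289 B_seq=489 B_ack=5198
After event 4: A_seq=5198 A_ack=489 B_seq=489 B_ack=5198
After event 5: A_seq=5198 A_ack=557 B_seq=557 B_ack=5198
After event 6: A_seq=5198 A_ack=557 B_seq=557 B_ack=5198

Answer: 5198 557 557 5198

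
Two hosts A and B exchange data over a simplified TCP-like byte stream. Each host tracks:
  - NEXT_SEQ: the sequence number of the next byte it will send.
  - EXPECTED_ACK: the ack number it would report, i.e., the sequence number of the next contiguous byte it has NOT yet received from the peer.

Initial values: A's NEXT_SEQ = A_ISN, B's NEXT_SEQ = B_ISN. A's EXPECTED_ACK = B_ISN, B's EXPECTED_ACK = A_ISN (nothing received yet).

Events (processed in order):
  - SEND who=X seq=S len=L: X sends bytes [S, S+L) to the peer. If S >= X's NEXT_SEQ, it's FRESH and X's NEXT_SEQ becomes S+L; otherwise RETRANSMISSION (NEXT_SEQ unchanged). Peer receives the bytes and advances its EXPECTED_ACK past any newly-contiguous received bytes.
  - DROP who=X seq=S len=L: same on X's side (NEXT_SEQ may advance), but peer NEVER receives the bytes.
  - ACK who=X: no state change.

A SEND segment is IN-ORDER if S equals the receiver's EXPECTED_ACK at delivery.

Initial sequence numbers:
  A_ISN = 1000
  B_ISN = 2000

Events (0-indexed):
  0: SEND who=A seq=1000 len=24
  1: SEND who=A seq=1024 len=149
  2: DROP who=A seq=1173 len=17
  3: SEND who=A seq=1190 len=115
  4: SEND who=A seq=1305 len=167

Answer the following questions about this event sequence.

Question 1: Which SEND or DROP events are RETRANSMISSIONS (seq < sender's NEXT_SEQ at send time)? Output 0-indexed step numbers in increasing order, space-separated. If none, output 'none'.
Step 0: SEND seq=1000 -> fresh
Step 1: SEND seq=1024 -> fresh
Step 2: DROP seq=1173 -> fresh
Step 3: SEND seq=1190 -> fresh
Step 4: SEND seq=1305 -> fresh

Answer: none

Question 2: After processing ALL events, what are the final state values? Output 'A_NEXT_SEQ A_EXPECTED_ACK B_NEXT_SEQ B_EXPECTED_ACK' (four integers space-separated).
Answer: 1472 2000 2000 1173

Derivation:
After event 0: A_seq=1024 A_ack=2000 B_seq=2000 B_ack=1024
After event 1: A_seq=1173 A_ack=2000 B_seq=2000 B_ack=1173
After event 2: A_seq=1190 A_ack=2000 B_seq=2000 B_ack=1173
After event 3: A_seq=1305 A_ack=2000 B_seq=2000 B_ack=1173
After event 4: A_seq=1472 A_ack=2000 B_seq=2000 B_ack=1173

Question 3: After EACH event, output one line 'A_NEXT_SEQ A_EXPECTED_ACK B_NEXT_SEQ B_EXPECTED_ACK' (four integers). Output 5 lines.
1024 2000 2000 1024
1173 2000 2000 1173
1190 2000 2000 1173
1305 2000 2000 1173
1472 2000 2000 1173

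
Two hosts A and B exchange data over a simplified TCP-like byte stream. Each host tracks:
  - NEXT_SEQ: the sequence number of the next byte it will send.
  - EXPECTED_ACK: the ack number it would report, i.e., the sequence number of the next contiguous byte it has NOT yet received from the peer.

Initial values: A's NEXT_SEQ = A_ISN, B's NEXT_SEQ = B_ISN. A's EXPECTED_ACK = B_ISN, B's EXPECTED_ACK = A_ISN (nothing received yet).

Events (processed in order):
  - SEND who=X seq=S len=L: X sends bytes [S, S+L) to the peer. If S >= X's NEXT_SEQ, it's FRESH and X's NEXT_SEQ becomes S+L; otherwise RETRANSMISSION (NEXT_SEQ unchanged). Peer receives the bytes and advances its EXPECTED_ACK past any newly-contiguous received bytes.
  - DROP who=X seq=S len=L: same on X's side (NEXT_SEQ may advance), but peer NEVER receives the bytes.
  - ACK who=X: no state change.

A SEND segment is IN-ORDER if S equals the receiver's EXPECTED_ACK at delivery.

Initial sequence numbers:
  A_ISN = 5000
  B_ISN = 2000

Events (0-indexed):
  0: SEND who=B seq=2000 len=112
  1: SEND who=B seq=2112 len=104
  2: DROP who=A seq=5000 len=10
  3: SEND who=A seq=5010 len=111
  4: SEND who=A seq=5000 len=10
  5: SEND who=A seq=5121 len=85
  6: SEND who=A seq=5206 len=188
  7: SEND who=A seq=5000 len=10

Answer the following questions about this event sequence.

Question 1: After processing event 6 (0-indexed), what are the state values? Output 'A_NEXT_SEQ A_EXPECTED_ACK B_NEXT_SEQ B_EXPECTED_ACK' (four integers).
After event 0: A_seq=5000 A_ack=2112 B_seq=2112 B_ack=5000
After event 1: A_seq=5000 A_ack=2216 B_seq=2216 B_ack=5000
After event 2: A_seq=5010 A_ack=2216 B_seq=2216 B_ack=5000
After event 3: A_seq=5121 A_ack=2216 B_seq=2216 B_ack=5000
After event 4: A_seq=5121 A_ack=2216 B_seq=2216 B_ack=5121
After event 5: A_seq=5206 A_ack=2216 B_seq=2216 B_ack=5206
After event 6: A_seq=5394 A_ack=2216 B_seq=2216 B_ack=5394

5394 2216 2216 5394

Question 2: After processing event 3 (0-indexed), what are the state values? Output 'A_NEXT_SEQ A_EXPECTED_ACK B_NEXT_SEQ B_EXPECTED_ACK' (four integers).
After event 0: A_seq=5000 A_ack=2112 B_seq=2112 B_ack=5000
After event 1: A_seq=5000 A_ack=2216 B_seq=2216 B_ack=5000
After event 2: A_seq=5010 A_ack=2216 B_seq=2216 B_ack=5000
After event 3: A_seq=5121 A_ack=2216 B_seq=2216 B_ack=5000

5121 2216 2216 5000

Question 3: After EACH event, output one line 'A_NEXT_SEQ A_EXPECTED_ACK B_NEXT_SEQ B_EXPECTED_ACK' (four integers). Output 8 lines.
5000 2112 2112 5000
5000 2216 2216 5000
5010 2216 2216 5000
5121 2216 2216 5000
5121 2216 2216 5121
5206 2216 2216 5206
5394 2216 2216 5394
5394 2216 2216 5394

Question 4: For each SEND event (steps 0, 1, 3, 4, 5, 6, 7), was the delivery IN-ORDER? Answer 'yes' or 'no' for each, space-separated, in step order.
Answer: yes yes no yes yes yes no

Derivation:
Step 0: SEND seq=2000 -> in-order
Step 1: SEND seq=2112 -> in-order
Step 3: SEND seq=5010 -> out-of-order
Step 4: SEND seq=5000 -> in-order
Step 5: SEND seq=5121 -> in-order
Step 6: SEND seq=5206 -> in-order
Step 7: SEND seq=5000 -> out-of-order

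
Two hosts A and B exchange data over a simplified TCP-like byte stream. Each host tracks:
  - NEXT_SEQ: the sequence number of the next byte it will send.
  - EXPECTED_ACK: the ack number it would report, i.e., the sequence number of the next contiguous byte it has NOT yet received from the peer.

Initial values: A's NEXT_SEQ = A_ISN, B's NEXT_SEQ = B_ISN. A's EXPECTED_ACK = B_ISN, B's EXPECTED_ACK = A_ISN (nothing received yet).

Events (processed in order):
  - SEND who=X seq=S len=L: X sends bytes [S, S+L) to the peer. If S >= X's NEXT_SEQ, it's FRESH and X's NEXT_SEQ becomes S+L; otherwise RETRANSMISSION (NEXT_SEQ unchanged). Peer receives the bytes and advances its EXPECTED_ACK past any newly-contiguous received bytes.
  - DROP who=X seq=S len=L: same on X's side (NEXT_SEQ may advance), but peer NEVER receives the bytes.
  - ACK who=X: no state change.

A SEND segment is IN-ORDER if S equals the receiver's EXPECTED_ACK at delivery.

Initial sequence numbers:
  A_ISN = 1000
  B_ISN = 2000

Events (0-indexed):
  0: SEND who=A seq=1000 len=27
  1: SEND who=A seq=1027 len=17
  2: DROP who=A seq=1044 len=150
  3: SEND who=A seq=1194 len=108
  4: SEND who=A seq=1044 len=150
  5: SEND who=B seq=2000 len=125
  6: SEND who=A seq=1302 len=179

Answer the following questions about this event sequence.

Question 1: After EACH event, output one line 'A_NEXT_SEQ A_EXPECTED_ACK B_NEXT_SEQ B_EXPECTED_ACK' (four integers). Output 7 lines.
1027 2000 2000 1027
1044 2000 2000 1044
1194 2000 2000 1044
1302 2000 2000 1044
1302 2000 2000 1302
1302 2125 2125 1302
1481 2125 2125 1481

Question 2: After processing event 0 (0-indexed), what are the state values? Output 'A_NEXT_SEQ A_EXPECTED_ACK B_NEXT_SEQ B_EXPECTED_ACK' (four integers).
After event 0: A_seq=1027 A_ack=2000 B_seq=2000 B_ack=1027

1027 2000 2000 1027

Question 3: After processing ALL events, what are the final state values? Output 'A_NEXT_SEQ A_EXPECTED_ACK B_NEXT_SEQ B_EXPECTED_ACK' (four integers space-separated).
After event 0: A_seq=1027 A_ack=2000 B_seq=2000 B_ack=1027
After event 1: A_seq=1044 A_ack=2000 B_seq=2000 B_ack=1044
After event 2: A_seq=1194 A_ack=2000 B_seq=2000 B_ack=1044
After event 3: A_seq=1302 A_ack=2000 B_seq=2000 B_ack=1044
After event 4: A_seq=1302 A_ack=2000 B_seq=2000 B_ack=1302
After event 5: A_seq=1302 A_ack=2125 B_seq=2125 B_ack=1302
After event 6: A_seq=1481 A_ack=2125 B_seq=2125 B_ack=1481

Answer: 1481 2125 2125 1481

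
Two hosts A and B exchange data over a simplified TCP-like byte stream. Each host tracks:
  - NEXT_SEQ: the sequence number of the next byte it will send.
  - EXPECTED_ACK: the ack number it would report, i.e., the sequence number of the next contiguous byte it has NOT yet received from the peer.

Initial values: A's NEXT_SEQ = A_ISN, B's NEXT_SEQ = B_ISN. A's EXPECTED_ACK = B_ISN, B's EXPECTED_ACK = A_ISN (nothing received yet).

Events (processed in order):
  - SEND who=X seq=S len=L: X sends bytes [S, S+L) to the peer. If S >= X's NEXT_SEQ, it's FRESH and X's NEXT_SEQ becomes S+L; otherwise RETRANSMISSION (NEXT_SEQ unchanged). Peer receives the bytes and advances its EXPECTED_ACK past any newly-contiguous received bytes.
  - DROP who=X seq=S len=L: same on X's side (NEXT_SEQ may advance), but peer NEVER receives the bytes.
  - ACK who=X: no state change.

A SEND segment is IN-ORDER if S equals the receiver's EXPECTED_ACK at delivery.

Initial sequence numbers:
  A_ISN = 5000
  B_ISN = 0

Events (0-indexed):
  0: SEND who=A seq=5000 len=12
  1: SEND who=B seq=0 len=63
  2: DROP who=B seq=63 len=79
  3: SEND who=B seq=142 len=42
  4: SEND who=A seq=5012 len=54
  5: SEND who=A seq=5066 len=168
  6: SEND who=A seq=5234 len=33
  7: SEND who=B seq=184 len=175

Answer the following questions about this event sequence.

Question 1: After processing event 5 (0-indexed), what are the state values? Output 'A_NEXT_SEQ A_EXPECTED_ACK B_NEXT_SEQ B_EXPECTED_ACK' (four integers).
After event 0: A_seq=5012 A_ack=0 B_seq=0 B_ack=5012
After event 1: A_seq=5012 A_ack=63 B_seq=63 B_ack=5012
After event 2: A_seq=5012 A_ack=63 B_seq=142 B_ack=5012
After event 3: A_seq=5012 A_ack=63 B_seq=184 B_ack=5012
After event 4: A_seq=5066 A_ack=63 B_seq=184 B_ack=5066
After event 5: A_seq=5234 A_ack=63 B_seq=184 B_ack=5234

5234 63 184 5234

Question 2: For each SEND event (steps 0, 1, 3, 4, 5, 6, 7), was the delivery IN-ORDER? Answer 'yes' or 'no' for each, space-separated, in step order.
Answer: yes yes no yes yes yes no

Derivation:
Step 0: SEND seq=5000 -> in-order
Step 1: SEND seq=0 -> in-order
Step 3: SEND seq=142 -> out-of-order
Step 4: SEND seq=5012 -> in-order
Step 5: SEND seq=5066 -> in-order
Step 6: SEND seq=5234 -> in-order
Step 7: SEND seq=184 -> out-of-order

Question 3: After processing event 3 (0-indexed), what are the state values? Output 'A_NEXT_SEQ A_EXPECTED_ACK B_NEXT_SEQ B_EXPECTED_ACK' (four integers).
After event 0: A_seq=5012 A_ack=0 B_seq=0 B_ack=5012
After event 1: A_seq=5012 A_ack=63 B_seq=63 B_ack=5012
After event 2: A_seq=5012 A_ack=63 B_seq=142 B_ack=5012
After event 3: A_seq=5012 A_ack=63 B_seq=184 B_ack=5012

5012 63 184 5012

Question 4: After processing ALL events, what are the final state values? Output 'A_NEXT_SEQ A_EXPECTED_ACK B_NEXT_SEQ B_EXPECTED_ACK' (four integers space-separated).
After event 0: A_seq=5012 A_ack=0 B_seq=0 B_ack=5012
After event 1: A_seq=5012 A_ack=63 B_seq=63 B_ack=5012
After event 2: A_seq=5012 A_ack=63 B_seq=142 B_ack=5012
After event 3: A_seq=5012 A_ack=63 B_seq=184 B_ack=5012
After event 4: A_seq=5066 A_ack=63 B_seq=184 B_ack=5066
After event 5: A_seq=5234 A_ack=63 B_seq=184 B_ack=5234
After event 6: A_seq=5267 A_ack=63 B_seq=184 B_ack=5267
After event 7: A_seq=5267 A_ack=63 B_seq=359 B_ack=5267

Answer: 5267 63 359 5267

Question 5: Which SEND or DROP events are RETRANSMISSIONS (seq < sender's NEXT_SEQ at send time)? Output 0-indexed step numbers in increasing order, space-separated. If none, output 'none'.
Answer: none

Derivation:
Step 0: SEND seq=5000 -> fresh
Step 1: SEND seq=0 -> fresh
Step 2: DROP seq=63 -> fresh
Step 3: SEND seq=142 -> fresh
Step 4: SEND seq=5012 -> fresh
Step 5: SEND seq=5066 -> fresh
Step 6: SEND seq=5234 -> fresh
Step 7: SEND seq=184 -> fresh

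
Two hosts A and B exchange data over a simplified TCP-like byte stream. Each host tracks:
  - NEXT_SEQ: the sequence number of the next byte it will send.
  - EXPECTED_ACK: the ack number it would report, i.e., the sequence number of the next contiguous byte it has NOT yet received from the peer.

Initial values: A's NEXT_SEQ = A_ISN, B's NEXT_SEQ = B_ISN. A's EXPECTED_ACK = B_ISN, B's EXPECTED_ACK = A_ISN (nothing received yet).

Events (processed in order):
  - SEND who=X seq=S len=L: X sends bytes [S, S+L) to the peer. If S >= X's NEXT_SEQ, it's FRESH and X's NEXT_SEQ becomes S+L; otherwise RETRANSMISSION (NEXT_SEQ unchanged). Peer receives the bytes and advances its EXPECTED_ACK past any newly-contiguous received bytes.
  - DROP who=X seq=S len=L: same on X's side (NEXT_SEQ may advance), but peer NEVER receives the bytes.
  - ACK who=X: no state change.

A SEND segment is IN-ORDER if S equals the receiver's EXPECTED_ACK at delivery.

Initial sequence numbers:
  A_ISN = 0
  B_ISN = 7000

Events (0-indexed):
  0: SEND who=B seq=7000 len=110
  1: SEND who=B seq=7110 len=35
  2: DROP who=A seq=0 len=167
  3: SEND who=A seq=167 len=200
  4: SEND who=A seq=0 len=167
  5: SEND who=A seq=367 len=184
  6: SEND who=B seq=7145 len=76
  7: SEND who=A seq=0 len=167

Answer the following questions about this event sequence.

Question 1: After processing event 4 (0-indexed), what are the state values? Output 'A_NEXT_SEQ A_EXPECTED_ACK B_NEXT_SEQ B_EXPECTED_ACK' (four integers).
After event 0: A_seq=0 A_ack=7110 B_seq=7110 B_ack=0
After event 1: A_seq=0 A_ack=7145 B_seq=7145 B_ack=0
After event 2: A_seq=167 A_ack=7145 B_seq=7145 B_ack=0
After event 3: A_seq=367 A_ack=7145 B_seq=7145 B_ack=0
After event 4: A_seq=367 A_ack=7145 B_seq=7145 B_ack=367

367 7145 7145 367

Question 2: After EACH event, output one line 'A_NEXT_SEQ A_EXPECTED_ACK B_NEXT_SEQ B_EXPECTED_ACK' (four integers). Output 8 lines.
0 7110 7110 0
0 7145 7145 0
167 7145 7145 0
367 7145 7145 0
367 7145 7145 367
551 7145 7145 551
551 7221 7221 551
551 7221 7221 551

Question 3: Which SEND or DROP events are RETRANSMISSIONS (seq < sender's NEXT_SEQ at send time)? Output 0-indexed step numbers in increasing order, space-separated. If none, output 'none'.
Answer: 4 7

Derivation:
Step 0: SEND seq=7000 -> fresh
Step 1: SEND seq=7110 -> fresh
Step 2: DROP seq=0 -> fresh
Step 3: SEND seq=167 -> fresh
Step 4: SEND seq=0 -> retransmit
Step 5: SEND seq=367 -> fresh
Step 6: SEND seq=7145 -> fresh
Step 7: SEND seq=0 -> retransmit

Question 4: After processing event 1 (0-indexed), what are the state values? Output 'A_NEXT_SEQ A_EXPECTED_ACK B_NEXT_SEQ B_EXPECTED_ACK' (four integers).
After event 0: A_seq=0 A_ack=7110 B_seq=7110 B_ack=0
After event 1: A_seq=0 A_ack=7145 B_seq=7145 B_ack=0

0 7145 7145 0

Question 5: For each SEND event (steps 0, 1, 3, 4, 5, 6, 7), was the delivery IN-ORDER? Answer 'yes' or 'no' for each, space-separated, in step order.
Step 0: SEND seq=7000 -> in-order
Step 1: SEND seq=7110 -> in-order
Step 3: SEND seq=167 -> out-of-order
Step 4: SEND seq=0 -> in-order
Step 5: SEND seq=367 -> in-order
Step 6: SEND seq=7145 -> in-order
Step 7: SEND seq=0 -> out-of-order

Answer: yes yes no yes yes yes no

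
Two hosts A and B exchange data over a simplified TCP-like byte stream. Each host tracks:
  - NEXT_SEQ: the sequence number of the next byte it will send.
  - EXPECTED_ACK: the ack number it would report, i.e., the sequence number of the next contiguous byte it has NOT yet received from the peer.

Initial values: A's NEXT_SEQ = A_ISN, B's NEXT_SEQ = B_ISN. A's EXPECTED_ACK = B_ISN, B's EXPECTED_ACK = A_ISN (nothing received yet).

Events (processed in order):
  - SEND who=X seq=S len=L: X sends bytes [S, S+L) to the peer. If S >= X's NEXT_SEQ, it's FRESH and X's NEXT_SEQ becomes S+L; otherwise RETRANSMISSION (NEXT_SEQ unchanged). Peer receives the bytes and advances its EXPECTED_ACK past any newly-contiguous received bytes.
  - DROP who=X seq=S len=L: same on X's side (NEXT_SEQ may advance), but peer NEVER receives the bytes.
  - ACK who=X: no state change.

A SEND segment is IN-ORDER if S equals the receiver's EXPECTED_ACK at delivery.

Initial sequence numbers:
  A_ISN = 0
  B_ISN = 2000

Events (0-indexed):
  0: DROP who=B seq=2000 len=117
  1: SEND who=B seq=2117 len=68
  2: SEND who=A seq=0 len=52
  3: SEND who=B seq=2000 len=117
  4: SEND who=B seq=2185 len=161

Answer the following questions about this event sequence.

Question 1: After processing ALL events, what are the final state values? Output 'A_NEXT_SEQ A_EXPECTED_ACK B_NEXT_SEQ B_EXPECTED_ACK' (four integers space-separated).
Answer: 52 2346 2346 52

Derivation:
After event 0: A_seq=0 A_ack=2000 B_seq=2117 B_ack=0
After event 1: A_seq=0 A_ack=2000 B_seq=2185 B_ack=0
After event 2: A_seq=52 A_ack=2000 B_seq=2185 B_ack=52
After event 3: A_seq=52 A_ack=2185 B_seq=2185 B_ack=52
After event 4: A_seq=52 A_ack=2346 B_seq=2346 B_ack=52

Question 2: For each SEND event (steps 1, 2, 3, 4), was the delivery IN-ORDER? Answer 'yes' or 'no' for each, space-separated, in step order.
Answer: no yes yes yes

Derivation:
Step 1: SEND seq=2117 -> out-of-order
Step 2: SEND seq=0 -> in-order
Step 3: SEND seq=2000 -> in-order
Step 4: SEND seq=2185 -> in-order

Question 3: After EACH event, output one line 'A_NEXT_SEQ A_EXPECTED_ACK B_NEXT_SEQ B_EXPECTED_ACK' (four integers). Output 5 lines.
0 2000 2117 0
0 2000 2185 0
52 2000 2185 52
52 2185 2185 52
52 2346 2346 52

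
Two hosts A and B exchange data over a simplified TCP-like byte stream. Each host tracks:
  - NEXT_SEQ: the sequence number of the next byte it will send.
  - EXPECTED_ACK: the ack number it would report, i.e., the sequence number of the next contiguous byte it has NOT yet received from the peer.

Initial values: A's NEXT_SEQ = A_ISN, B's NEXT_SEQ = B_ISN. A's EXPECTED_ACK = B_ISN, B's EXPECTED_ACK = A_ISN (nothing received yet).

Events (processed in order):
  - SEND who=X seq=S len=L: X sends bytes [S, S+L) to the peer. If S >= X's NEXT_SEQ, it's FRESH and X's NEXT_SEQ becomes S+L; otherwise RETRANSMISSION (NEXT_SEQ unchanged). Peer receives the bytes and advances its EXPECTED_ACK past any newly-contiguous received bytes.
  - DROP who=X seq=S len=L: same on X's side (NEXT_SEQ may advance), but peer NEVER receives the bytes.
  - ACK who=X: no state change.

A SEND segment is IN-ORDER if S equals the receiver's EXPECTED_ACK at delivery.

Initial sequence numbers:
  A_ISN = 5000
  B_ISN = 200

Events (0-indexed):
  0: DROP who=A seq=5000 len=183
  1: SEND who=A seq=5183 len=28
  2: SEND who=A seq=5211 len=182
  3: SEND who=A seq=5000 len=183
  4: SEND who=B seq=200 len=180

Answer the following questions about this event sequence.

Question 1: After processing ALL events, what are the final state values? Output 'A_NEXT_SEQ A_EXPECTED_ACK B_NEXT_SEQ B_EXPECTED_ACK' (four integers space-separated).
Answer: 5393 380 380 5393

Derivation:
After event 0: A_seq=5183 A_ack=200 B_seq=200 B_ack=5000
After event 1: A_seq=5211 A_ack=200 B_seq=200 B_ack=5000
After event 2: A_seq=5393 A_ack=200 B_seq=200 B_ack=5000
After event 3: A_seq=5393 A_ack=200 B_seq=200 B_ack=5393
After event 4: A_seq=5393 A_ack=380 B_seq=380 B_ack=5393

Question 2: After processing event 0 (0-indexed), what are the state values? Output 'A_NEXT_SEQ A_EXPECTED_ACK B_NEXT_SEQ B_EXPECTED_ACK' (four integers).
After event 0: A_seq=5183 A_ack=200 B_seq=200 B_ack=5000

5183 200 200 5000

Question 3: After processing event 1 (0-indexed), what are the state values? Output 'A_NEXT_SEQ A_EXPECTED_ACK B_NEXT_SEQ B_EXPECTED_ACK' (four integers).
After event 0: A_seq=5183 A_ack=200 B_seq=200 B_ack=5000
After event 1: A_seq=5211 A_ack=200 B_seq=200 B_ack=5000

5211 200 200 5000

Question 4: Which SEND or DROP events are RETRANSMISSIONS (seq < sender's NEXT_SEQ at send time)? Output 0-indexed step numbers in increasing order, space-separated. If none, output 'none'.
Answer: 3

Derivation:
Step 0: DROP seq=5000 -> fresh
Step 1: SEND seq=5183 -> fresh
Step 2: SEND seq=5211 -> fresh
Step 3: SEND seq=5000 -> retransmit
Step 4: SEND seq=200 -> fresh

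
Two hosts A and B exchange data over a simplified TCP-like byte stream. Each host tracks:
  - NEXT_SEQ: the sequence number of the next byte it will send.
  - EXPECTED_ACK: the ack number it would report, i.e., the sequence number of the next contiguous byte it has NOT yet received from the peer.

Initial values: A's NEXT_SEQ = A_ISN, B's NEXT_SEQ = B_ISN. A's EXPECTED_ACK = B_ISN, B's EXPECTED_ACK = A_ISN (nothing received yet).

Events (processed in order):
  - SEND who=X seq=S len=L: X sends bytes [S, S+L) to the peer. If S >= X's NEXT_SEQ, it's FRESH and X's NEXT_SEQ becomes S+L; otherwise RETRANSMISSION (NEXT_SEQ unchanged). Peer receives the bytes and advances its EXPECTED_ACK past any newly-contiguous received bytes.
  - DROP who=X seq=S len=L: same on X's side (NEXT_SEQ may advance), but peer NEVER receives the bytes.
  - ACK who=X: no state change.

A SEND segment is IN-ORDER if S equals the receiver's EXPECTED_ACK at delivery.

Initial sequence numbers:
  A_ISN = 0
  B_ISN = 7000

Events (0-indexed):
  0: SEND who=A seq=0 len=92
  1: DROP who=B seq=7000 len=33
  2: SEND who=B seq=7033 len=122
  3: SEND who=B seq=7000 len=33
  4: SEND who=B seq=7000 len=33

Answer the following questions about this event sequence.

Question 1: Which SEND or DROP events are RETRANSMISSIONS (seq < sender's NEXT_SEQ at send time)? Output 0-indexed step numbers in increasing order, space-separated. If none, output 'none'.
Step 0: SEND seq=0 -> fresh
Step 1: DROP seq=7000 -> fresh
Step 2: SEND seq=7033 -> fresh
Step 3: SEND seq=7000 -> retransmit
Step 4: SEND seq=7000 -> retransmit

Answer: 3 4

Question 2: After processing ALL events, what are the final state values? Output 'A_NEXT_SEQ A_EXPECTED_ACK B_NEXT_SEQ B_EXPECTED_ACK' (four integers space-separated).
After event 0: A_seq=92 A_ack=7000 B_seq=7000 B_ack=92
After event 1: A_seq=92 A_ack=7000 B_seq=7033 B_ack=92
After event 2: A_seq=92 A_ack=7000 B_seq=7155 B_ack=92
After event 3: A_seq=92 A_ack=7155 B_seq=7155 B_ack=92
After event 4: A_seq=92 A_ack=7155 B_seq=7155 B_ack=92

Answer: 92 7155 7155 92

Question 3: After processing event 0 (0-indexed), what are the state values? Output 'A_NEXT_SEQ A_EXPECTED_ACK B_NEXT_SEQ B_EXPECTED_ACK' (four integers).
After event 0: A_seq=92 A_ack=7000 B_seq=7000 B_ack=92

92 7000 7000 92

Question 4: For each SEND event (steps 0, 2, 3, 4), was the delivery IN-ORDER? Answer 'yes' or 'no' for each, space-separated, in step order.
Answer: yes no yes no

Derivation:
Step 0: SEND seq=0 -> in-order
Step 2: SEND seq=7033 -> out-of-order
Step 3: SEND seq=7000 -> in-order
Step 4: SEND seq=7000 -> out-of-order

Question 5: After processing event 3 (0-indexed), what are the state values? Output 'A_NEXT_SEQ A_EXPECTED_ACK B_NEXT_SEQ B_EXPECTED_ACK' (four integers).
After event 0: A_seq=92 A_ack=7000 B_seq=7000 B_ack=92
After event 1: A_seq=92 A_ack=7000 B_seq=7033 B_ack=92
After event 2: A_seq=92 A_ack=7000 B_seq=7155 B_ack=92
After event 3: A_seq=92 A_ack=7155 B_seq=7155 B_ack=92

92 7155 7155 92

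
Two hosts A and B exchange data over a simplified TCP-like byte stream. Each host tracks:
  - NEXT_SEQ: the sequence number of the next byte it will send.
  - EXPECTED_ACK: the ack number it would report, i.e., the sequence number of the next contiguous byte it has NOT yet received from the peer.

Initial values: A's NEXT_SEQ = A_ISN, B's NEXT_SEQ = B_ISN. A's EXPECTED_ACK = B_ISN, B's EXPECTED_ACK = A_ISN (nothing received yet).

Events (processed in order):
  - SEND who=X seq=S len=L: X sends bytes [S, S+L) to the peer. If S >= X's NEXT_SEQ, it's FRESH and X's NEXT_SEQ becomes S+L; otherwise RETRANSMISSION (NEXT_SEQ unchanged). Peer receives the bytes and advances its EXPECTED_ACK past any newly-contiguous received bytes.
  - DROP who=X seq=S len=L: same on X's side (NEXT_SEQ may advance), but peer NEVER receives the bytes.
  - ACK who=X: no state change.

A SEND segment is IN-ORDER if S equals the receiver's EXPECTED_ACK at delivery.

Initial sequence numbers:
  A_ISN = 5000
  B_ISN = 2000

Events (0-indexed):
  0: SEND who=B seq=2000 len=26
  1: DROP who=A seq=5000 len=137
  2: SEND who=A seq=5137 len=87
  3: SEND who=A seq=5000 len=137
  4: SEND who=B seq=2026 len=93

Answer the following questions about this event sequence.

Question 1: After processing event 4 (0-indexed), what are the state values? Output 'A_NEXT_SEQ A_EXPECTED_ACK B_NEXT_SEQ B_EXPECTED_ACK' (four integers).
After event 0: A_seq=5000 A_ack=2026 B_seq=2026 B_ack=5000
After event 1: A_seq=5137 A_ack=2026 B_seq=2026 B_ack=5000
After event 2: A_seq=5224 A_ack=2026 B_seq=2026 B_ack=5000
After event 3: A_seq=5224 A_ack=2026 B_seq=2026 B_ack=5224
After event 4: A_seq=5224 A_ack=2119 B_seq=2119 B_ack=5224

5224 2119 2119 5224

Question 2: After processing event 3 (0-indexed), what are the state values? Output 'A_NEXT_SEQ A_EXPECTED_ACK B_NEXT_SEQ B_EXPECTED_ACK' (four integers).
After event 0: A_seq=5000 A_ack=2026 B_seq=2026 B_ack=5000
After event 1: A_seq=5137 A_ack=2026 B_seq=2026 B_ack=5000
After event 2: A_seq=5224 A_ack=2026 B_seq=2026 B_ack=5000
After event 3: A_seq=5224 A_ack=2026 B_seq=2026 B_ack=5224

5224 2026 2026 5224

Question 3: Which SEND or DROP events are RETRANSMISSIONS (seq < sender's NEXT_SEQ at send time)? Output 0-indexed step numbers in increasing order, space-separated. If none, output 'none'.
Answer: 3

Derivation:
Step 0: SEND seq=2000 -> fresh
Step 1: DROP seq=5000 -> fresh
Step 2: SEND seq=5137 -> fresh
Step 3: SEND seq=5000 -> retransmit
Step 4: SEND seq=2026 -> fresh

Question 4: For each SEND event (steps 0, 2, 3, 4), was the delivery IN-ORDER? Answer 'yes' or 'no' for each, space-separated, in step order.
Step 0: SEND seq=2000 -> in-order
Step 2: SEND seq=5137 -> out-of-order
Step 3: SEND seq=5000 -> in-order
Step 4: SEND seq=2026 -> in-order

Answer: yes no yes yes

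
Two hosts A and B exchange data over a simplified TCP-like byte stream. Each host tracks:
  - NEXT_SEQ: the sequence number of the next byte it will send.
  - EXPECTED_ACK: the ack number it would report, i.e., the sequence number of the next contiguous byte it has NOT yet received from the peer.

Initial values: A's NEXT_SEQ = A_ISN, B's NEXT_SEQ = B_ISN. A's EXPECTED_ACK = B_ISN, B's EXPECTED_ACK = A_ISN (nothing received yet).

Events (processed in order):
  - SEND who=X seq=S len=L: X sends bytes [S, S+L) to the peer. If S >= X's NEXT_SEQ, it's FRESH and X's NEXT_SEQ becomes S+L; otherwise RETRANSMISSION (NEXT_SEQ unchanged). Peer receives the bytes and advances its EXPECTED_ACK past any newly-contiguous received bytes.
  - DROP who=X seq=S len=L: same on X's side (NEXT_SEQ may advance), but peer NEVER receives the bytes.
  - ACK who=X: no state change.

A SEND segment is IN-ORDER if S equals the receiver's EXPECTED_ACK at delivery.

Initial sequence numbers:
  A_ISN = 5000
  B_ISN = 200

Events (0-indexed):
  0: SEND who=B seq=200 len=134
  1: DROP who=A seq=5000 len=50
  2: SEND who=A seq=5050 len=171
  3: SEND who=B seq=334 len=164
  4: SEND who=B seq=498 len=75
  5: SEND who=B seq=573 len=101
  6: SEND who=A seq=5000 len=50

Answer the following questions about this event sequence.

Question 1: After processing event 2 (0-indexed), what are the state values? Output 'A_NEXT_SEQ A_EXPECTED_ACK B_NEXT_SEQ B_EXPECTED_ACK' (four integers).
After event 0: A_seq=5000 A_ack=334 B_seq=334 B_ack=5000
After event 1: A_seq=5050 A_ack=334 B_seq=334 B_ack=5000
After event 2: A_seq=5221 A_ack=334 B_seq=334 B_ack=5000

5221 334 334 5000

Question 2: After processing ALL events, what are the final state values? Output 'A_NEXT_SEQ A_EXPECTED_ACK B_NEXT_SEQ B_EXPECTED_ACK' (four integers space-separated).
After event 0: A_seq=5000 A_ack=334 B_seq=334 B_ack=5000
After event 1: A_seq=5050 A_ack=334 B_seq=334 B_ack=5000
After event 2: A_seq=5221 A_ack=334 B_seq=334 B_ack=5000
After event 3: A_seq=5221 A_ack=498 B_seq=498 B_ack=5000
After event 4: A_seq=5221 A_ack=573 B_seq=573 B_ack=5000
After event 5: A_seq=5221 A_ack=674 B_seq=674 B_ack=5000
After event 6: A_seq=5221 A_ack=674 B_seq=674 B_ack=5221

Answer: 5221 674 674 5221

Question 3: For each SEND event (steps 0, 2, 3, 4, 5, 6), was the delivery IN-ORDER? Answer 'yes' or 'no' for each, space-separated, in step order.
Step 0: SEND seq=200 -> in-order
Step 2: SEND seq=5050 -> out-of-order
Step 3: SEND seq=334 -> in-order
Step 4: SEND seq=498 -> in-order
Step 5: SEND seq=573 -> in-order
Step 6: SEND seq=5000 -> in-order

Answer: yes no yes yes yes yes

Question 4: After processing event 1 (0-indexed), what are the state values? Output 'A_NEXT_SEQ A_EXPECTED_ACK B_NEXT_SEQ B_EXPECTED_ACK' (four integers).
After event 0: A_seq=5000 A_ack=334 B_seq=334 B_ack=5000
After event 1: A_seq=5050 A_ack=334 B_seq=334 B_ack=5000

5050 334 334 5000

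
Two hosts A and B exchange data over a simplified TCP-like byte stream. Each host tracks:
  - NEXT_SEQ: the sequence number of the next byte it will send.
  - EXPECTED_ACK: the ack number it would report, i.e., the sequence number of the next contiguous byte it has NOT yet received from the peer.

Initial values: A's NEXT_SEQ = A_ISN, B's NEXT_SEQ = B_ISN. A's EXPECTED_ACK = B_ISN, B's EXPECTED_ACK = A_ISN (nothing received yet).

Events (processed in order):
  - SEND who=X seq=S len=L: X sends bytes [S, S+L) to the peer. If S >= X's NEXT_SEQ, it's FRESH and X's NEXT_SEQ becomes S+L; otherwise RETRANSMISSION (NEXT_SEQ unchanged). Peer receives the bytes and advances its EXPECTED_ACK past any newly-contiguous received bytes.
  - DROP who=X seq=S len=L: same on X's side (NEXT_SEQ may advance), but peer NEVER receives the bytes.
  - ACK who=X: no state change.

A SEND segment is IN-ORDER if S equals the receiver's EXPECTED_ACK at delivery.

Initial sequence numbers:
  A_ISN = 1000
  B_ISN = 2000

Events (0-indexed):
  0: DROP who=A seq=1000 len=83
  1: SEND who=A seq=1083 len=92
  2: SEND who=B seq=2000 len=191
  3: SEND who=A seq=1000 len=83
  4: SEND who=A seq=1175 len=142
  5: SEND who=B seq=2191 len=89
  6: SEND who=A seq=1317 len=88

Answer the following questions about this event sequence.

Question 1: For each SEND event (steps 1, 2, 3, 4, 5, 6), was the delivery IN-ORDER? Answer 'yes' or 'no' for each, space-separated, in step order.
Answer: no yes yes yes yes yes

Derivation:
Step 1: SEND seq=1083 -> out-of-order
Step 2: SEND seq=2000 -> in-order
Step 3: SEND seq=1000 -> in-order
Step 4: SEND seq=1175 -> in-order
Step 5: SEND seq=2191 -> in-order
Step 6: SEND seq=1317 -> in-order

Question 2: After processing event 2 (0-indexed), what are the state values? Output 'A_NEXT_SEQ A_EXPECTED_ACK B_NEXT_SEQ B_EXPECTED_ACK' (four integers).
After event 0: A_seq=1083 A_ack=2000 B_seq=2000 B_ack=1000
After event 1: A_seq=1175 A_ack=2000 B_seq=2000 B_ack=1000
After event 2: A_seq=1175 A_ack=2191 B_seq=2191 B_ack=1000

1175 2191 2191 1000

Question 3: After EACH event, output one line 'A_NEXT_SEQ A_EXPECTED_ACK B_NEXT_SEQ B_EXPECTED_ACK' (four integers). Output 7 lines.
1083 2000 2000 1000
1175 2000 2000 1000
1175 2191 2191 1000
1175 2191 2191 1175
1317 2191 2191 1317
1317 2280 2280 1317
1405 2280 2280 1405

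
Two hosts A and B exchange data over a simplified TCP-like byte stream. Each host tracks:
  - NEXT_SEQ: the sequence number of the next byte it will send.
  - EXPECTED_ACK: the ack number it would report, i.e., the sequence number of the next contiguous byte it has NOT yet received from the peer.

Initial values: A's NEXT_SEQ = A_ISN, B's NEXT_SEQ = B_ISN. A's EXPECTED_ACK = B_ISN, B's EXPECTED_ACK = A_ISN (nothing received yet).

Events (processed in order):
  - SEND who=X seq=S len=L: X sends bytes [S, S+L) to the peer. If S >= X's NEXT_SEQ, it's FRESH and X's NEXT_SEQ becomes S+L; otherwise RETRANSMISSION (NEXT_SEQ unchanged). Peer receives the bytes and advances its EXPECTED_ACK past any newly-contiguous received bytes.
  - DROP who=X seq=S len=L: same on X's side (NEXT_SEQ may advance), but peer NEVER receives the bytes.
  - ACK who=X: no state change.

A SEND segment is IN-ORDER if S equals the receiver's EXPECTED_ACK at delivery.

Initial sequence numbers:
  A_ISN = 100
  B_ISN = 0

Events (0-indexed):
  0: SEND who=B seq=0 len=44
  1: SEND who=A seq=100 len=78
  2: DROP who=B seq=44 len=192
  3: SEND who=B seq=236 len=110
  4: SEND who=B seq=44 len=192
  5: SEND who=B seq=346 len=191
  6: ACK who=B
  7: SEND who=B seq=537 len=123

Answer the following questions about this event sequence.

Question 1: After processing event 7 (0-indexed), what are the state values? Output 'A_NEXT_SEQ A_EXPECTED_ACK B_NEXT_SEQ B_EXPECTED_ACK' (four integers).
After event 0: A_seq=100 A_ack=44 B_seq=44 B_ack=100
After event 1: A_seq=178 A_ack=44 B_seq=44 B_ack=178
After event 2: A_seq=178 A_ack=44 B_seq=236 B_ack=178
After event 3: A_seq=178 A_ack=44 B_seq=346 B_ack=178
After event 4: A_seq=178 A_ack=346 B_seq=346 B_ack=178
After event 5: A_seq=178 A_ack=537 B_seq=537 B_ack=178
After event 6: A_seq=178 A_ack=537 B_seq=537 B_ack=178
After event 7: A_seq=178 A_ack=660 B_seq=660 B_ack=178

178 660 660 178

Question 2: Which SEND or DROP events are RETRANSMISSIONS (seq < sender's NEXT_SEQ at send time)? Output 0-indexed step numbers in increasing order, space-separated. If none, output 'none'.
Step 0: SEND seq=0 -> fresh
Step 1: SEND seq=100 -> fresh
Step 2: DROP seq=44 -> fresh
Step 3: SEND seq=236 -> fresh
Step 4: SEND seq=44 -> retransmit
Step 5: SEND seq=346 -> fresh
Step 7: SEND seq=537 -> fresh

Answer: 4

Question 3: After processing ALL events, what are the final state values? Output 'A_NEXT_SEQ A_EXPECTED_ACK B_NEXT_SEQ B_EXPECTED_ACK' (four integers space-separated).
Answer: 178 660 660 178

Derivation:
After event 0: A_seq=100 A_ack=44 B_seq=44 B_ack=100
After event 1: A_seq=178 A_ack=44 B_seq=44 B_ack=178
After event 2: A_seq=178 A_ack=44 B_seq=236 B_ack=178
After event 3: A_seq=178 A_ack=44 B_seq=346 B_ack=178
After event 4: A_seq=178 A_ack=346 B_seq=346 B_ack=178
After event 5: A_seq=178 A_ack=537 B_seq=537 B_ack=178
After event 6: A_seq=178 A_ack=537 B_seq=537 B_ack=178
After event 7: A_seq=178 A_ack=660 B_seq=660 B_ack=178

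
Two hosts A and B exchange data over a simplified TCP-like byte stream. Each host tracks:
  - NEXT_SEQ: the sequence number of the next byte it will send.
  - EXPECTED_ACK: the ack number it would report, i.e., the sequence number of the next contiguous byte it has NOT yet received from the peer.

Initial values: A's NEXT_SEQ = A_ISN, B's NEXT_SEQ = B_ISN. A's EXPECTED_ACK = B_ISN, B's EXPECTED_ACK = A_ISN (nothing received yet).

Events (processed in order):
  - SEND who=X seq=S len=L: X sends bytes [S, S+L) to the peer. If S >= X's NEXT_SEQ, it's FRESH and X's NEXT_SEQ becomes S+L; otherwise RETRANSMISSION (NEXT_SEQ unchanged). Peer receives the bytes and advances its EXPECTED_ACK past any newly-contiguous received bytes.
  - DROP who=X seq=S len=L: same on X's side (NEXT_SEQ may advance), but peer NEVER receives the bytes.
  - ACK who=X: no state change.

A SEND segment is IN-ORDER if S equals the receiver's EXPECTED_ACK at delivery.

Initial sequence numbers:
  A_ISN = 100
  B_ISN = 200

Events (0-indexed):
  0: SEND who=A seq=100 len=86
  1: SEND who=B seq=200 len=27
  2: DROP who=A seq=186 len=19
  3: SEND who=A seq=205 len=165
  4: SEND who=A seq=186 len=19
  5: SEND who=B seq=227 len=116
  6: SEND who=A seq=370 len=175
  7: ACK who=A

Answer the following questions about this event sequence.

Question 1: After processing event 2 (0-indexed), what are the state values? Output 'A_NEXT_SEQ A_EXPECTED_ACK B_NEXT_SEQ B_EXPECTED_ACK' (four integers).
After event 0: A_seq=186 A_ack=200 B_seq=200 B_ack=186
After event 1: A_seq=186 A_ack=227 B_seq=227 B_ack=186
After event 2: A_seq=205 A_ack=227 B_seq=227 B_ack=186

205 227 227 186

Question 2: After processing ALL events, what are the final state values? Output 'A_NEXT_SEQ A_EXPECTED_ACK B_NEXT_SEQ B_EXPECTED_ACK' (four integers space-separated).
Answer: 545 343 343 545

Derivation:
After event 0: A_seq=186 A_ack=200 B_seq=200 B_ack=186
After event 1: A_seq=186 A_ack=227 B_seq=227 B_ack=186
After event 2: A_seq=205 A_ack=227 B_seq=227 B_ack=186
After event 3: A_seq=370 A_ack=227 B_seq=227 B_ack=186
After event 4: A_seq=370 A_ack=227 B_seq=227 B_ack=370
After event 5: A_seq=370 A_ack=343 B_seq=343 B_ack=370
After event 6: A_seq=545 A_ack=343 B_seq=343 B_ack=545
After event 7: A_seq=545 A_ack=343 B_seq=343 B_ack=545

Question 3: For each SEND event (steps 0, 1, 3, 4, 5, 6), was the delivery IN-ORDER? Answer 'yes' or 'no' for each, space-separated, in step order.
Step 0: SEND seq=100 -> in-order
Step 1: SEND seq=200 -> in-order
Step 3: SEND seq=205 -> out-of-order
Step 4: SEND seq=186 -> in-order
Step 5: SEND seq=227 -> in-order
Step 6: SEND seq=370 -> in-order

Answer: yes yes no yes yes yes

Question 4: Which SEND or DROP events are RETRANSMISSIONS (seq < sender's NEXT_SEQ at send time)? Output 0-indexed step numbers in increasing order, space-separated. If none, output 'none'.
Step 0: SEND seq=100 -> fresh
Step 1: SEND seq=200 -> fresh
Step 2: DROP seq=186 -> fresh
Step 3: SEND seq=205 -> fresh
Step 4: SEND seq=186 -> retransmit
Step 5: SEND seq=227 -> fresh
Step 6: SEND seq=370 -> fresh

Answer: 4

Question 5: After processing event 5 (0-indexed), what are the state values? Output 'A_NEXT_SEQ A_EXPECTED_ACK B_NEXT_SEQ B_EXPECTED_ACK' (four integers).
After event 0: A_seq=186 A_ack=200 B_seq=200 B_ack=186
After event 1: A_seq=186 A_ack=227 B_seq=227 B_ack=186
After event 2: A_seq=205 A_ack=227 B_seq=227 B_ack=186
After event 3: A_seq=370 A_ack=227 B_seq=227 B_ack=186
After event 4: A_seq=370 A_ack=227 B_seq=227 B_ack=370
After event 5: A_seq=370 A_ack=343 B_seq=343 B_ack=370

370 343 343 370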